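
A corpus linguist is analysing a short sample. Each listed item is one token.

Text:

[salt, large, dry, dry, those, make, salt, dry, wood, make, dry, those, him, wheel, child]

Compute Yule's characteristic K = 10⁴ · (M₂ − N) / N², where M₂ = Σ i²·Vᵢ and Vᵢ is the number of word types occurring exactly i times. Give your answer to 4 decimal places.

800.0000

Frequencies: dry:4, salt:2, those:2, make:2, large:1, wood:1, him:1, wheel:1, child:1
N = 15. Frequency spectrum: V_1=5, V_2=3, V_4=1
M₂ = 1²·5 + 2²·3 + 4²·1 = 33
K = 10000 × (33 − 15) / 15² = 800.0000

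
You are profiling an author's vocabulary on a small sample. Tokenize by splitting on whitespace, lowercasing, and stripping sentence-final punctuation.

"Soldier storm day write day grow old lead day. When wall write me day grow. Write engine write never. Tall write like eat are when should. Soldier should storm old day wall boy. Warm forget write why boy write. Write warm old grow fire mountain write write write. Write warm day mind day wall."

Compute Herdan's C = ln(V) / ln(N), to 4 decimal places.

N = 54, V = 24.
ln(V) = 3.178054, ln(N) = 3.988984
C = 3.178054 / 3.988984 = 0.7967

0.7967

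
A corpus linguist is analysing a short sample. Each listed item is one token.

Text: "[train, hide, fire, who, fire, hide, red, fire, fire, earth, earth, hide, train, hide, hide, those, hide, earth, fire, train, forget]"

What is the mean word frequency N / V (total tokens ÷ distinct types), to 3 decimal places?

N = 21 tokens, V = 8 types.
Mean frequency = N / V = 21 / 8 = 2.625

2.625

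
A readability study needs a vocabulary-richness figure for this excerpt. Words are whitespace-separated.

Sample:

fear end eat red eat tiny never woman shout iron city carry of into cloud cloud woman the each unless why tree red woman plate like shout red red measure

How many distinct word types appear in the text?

Distinct types: {carry, city, cloud, each, eat, end, fear, into, iron, like, measure, never, of, plate, red, shout, the, tiny, tree, unless, why, woman}
V = 22

22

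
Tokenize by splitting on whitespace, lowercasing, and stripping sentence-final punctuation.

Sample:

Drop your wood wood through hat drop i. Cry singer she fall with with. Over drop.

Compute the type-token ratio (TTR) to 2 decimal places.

N = 16 tokens, V = 12 types.
TTR = V / N = 12 / 16 = 0.75

0.75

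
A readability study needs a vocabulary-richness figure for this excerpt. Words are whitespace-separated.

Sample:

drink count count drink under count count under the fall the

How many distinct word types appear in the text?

5

Distinct types: {count, drink, fall, the, under}
V = 5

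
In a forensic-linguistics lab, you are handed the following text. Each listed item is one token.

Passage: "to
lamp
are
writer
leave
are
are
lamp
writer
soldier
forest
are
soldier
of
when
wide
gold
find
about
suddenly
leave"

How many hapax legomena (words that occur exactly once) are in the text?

9

Frequencies: are:4, lamp:2, writer:2, leave:2, soldier:2, to:1, forest:1, of:1, when:1, wide:1, gold:1, find:1, about:1, suddenly:1
Hapax (freq=1): about, find, forest, gold, of, suddenly, to, when, wide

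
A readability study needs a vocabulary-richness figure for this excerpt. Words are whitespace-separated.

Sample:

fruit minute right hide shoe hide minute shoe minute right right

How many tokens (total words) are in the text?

Tokens: fruit, minute, right, hide, shoe, hide, minute, shoe, minute, right, right
N = 11

11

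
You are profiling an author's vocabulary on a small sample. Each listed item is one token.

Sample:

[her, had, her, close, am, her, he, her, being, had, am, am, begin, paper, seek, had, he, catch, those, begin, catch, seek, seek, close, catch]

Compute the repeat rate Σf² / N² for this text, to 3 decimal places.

0.107

Frequencies: her:4, had:3, am:3, seek:3, catch:3, close:2, he:2, begin:2, being:1, paper:1, those:1
Σf² = 67; N² = 625
Repeat rate = 67 / 625 = 0.107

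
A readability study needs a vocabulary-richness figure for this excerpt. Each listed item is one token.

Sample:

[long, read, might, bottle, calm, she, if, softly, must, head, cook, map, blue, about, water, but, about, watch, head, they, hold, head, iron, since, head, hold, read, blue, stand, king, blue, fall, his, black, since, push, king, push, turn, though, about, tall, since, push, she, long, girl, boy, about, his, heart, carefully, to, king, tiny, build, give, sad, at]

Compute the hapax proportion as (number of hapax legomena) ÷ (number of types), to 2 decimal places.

Frequencies: head:4, about:4, blue:3, since:3, king:3, push:3, long:2, read:2, she:2, hold:2, his:2, might:1, bottle:1, calm:1, if:1, softly:1, must:1, cook:1, map:1, water:1, … (20 more, each freq 1)
Hapax count = 29; type count = 40.
Ratio = 29 / 40 = 0.73

0.73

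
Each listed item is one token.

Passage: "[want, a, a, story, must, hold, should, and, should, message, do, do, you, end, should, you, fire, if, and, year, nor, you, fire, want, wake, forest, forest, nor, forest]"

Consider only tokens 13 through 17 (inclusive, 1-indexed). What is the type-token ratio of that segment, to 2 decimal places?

0.80

Segment tokens 13–17: you, end, should, you, fire
Segment N = 5, segment V = 4.
TTR = 4 / 5 = 0.80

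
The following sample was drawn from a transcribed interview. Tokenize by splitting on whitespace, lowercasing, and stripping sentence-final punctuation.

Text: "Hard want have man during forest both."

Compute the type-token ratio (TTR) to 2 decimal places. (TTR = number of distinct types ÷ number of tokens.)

1.00

N = 7 tokens, V = 7 types.
TTR = V / N = 7 / 7 = 1.00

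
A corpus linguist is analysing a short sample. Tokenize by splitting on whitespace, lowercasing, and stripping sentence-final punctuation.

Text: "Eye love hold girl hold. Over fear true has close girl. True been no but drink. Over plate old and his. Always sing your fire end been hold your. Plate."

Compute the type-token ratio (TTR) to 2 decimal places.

0.73

N = 30 tokens, V = 22 types.
TTR = V / N = 22 / 30 = 0.73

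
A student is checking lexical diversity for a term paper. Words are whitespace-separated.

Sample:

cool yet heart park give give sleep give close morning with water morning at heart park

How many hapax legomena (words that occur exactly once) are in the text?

7

Frequencies: give:3, heart:2, park:2, morning:2, cool:1, yet:1, sleep:1, close:1, with:1, water:1, at:1
Hapax (freq=1): at, close, cool, sleep, water, with, yet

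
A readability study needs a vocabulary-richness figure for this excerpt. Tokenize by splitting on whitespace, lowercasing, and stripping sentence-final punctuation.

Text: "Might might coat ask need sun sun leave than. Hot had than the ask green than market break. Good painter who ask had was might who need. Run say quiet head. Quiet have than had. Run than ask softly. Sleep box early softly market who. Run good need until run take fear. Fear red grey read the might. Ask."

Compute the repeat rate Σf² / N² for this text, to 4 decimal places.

Frequencies: ask:5, than:5, might:4, run:4, need:3, had:3, who:3, sun:2, the:2, market:2, good:2, quiet:2, softly:2, fear:2, coat:1, leave:1, hot:1, green:1, break:1, painter:1, … (12 more, each freq 1)
Σf² = 155; N² = 3481
Repeat rate = 155 / 3481 = 0.0445

0.0445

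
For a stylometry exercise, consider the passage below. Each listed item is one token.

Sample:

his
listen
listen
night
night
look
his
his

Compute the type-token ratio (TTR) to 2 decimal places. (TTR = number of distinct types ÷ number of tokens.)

0.50

N = 8 tokens, V = 4 types.
TTR = V / N = 4 / 8 = 0.50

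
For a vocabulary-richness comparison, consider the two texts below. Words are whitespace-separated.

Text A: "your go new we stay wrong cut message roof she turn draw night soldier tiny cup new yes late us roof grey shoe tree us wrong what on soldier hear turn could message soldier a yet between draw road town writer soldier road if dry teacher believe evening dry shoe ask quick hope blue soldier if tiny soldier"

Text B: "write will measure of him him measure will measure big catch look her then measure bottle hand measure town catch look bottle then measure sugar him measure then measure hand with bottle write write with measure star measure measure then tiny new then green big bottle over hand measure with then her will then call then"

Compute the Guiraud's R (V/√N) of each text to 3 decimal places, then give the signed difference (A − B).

2.578

A: V=41, N=58, R=5.384
B: V=21, N=56, R=2.806
Difference = 5.384 − 2.806 = 2.578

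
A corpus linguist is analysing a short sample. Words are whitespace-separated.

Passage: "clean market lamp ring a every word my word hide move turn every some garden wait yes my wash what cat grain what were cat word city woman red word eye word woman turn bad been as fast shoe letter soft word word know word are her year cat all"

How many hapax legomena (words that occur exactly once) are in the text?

Frequencies: word:8, cat:3, every:2, my:2, turn:2, what:2, woman:2, clean:1, market:1, lamp:1, ring:1, a:1, hide:1, move:1, some:1, garden:1, wait:1, yes:1, wash:1, grain:1, … (16 more, each freq 1)
Hapax (freq=1): a, all, are, as, bad, been, city, clean, eye, fast, garden, grain, her, hide, know, lamp, letter, market, move, red, ring, shoe, soft, some, wait, wash, were, year, yes

29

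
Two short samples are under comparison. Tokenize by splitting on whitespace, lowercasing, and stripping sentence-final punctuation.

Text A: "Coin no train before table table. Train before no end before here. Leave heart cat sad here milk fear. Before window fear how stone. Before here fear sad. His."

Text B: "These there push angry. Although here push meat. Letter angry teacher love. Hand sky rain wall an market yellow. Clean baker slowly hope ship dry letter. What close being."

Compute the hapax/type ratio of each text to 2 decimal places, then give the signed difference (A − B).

A: hapax=10, V=17, ratio=0.59
B: hapax=23, V=26, ratio=0.88
Difference = 0.59 − 0.88 = -0.29

-0.29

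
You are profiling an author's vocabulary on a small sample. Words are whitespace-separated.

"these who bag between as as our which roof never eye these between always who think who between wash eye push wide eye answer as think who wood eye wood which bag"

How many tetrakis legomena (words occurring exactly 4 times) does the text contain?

Frequencies: who:4, eye:4, between:3, as:3, these:2, bag:2, which:2, think:2, wood:2, our:1, roof:1, never:1, always:1, wash:1, push:1, wide:1, answer:1
Words with frequency 4: eye, who

2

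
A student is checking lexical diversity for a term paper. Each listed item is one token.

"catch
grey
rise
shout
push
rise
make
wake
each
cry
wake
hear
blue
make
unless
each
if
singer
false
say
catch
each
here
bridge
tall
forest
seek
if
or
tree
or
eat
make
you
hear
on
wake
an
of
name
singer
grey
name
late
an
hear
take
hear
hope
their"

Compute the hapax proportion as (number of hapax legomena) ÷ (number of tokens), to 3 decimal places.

Frequencies: hear:4, make:3, wake:3, each:3, catch:2, grey:2, rise:2, if:2, singer:2, or:2, an:2, name:2, shout:1, push:1, cry:1, blue:1, unless:1, false:1, say:1, here:1, … (13 more, each freq 1)
Hapax count = 21; token count = 50.
Ratio = 21 / 50 = 0.420

0.420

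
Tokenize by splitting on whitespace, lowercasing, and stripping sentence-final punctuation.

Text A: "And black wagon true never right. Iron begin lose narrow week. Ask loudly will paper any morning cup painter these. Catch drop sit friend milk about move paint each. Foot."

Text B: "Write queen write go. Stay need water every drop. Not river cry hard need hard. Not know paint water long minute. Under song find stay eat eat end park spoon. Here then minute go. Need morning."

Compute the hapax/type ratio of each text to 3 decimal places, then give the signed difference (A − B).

A: hapax=30, V=30, ratio=1.000
B: hapax=17, V=26, ratio=0.654
Difference = 1.000 − 0.654 = 0.346

0.346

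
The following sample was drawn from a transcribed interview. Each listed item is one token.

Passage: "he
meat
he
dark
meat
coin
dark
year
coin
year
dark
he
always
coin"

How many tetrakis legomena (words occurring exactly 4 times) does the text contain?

0

Frequencies: he:3, dark:3, coin:3, meat:2, year:2, always:1
Words with frequency 4: (none)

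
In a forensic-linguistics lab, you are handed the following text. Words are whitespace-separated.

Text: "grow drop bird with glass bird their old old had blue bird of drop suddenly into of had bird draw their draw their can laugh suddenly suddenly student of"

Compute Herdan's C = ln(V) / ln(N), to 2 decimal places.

0.82

N = 29, V = 16.
ln(V) = 2.772589, ln(N) = 3.367296
C = 2.772589 / 3.367296 = 0.82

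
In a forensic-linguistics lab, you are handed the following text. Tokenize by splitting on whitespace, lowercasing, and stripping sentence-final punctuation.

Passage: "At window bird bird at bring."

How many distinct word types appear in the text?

Distinct types: {at, bird, bring, window}
V = 4

4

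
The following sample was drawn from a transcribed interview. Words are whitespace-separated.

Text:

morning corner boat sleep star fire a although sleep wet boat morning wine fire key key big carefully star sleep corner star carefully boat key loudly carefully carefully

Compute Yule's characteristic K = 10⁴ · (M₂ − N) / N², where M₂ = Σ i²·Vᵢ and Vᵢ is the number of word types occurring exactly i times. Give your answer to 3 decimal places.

535.714

Frequencies: carefully:4, boat:3, sleep:3, star:3, key:3, morning:2, corner:2, fire:2, a:1, although:1, wet:1, wine:1, big:1, loudly:1
N = 28. Frequency spectrum: V_1=6, V_2=3, V_3=4, V_4=1
M₂ = 1²·6 + 2²·3 + 3²·4 + 4²·1 = 70
K = 10000 × (70 − 28) / 28² = 535.714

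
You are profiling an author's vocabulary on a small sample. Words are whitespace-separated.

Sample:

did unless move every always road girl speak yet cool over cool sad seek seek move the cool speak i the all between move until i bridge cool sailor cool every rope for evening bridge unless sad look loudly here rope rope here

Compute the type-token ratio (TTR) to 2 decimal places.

N = 43 tokens, V = 26 types.
TTR = V / N = 26 / 43 = 0.60

0.60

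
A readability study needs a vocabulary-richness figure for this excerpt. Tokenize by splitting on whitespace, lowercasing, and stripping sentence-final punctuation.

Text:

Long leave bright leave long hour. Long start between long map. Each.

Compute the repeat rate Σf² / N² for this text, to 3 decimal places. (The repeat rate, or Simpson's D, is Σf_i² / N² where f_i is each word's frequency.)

Frequencies: long:4, leave:2, bright:1, hour:1, start:1, between:1, map:1, each:1
Σf² = 26; N² = 144
Repeat rate = 26 / 144 = 0.181

0.181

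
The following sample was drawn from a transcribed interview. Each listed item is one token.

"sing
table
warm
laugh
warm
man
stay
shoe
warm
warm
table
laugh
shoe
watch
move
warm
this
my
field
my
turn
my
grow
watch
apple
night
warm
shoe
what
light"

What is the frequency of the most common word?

6

Frequencies: warm:6, shoe:3, my:3, table:2, laugh:2, watch:2, sing:1, man:1, stay:1, move:1, this:1, field:1, turn:1, grow:1, apple:1, night:1, what:1, light:1
Most common: 'warm' with frequency 6.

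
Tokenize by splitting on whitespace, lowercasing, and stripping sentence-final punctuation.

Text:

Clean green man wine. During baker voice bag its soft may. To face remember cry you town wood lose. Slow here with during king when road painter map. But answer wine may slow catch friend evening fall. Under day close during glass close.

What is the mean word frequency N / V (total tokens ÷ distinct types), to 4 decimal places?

1.1622

N = 43 tokens, V = 37 types.
Mean frequency = N / V = 43 / 37 = 1.1622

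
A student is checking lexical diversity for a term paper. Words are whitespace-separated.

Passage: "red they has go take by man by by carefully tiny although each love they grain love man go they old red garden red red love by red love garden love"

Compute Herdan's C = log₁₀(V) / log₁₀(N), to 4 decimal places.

N = 31, V = 15.
log₁₀(V) = 1.176091, log₁₀(N) = 1.491362
C = 1.176091 / 1.491362 = 0.7886

0.7886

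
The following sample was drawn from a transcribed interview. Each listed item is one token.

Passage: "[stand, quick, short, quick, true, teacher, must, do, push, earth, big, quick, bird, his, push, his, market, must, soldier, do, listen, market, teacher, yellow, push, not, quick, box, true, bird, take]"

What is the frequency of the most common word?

Frequencies: quick:4, push:3, true:2, teacher:2, must:2, do:2, bird:2, his:2, market:2, stand:1, short:1, earth:1, big:1, soldier:1, listen:1, yellow:1, not:1, box:1, take:1
Most common: 'quick' with frequency 4.

4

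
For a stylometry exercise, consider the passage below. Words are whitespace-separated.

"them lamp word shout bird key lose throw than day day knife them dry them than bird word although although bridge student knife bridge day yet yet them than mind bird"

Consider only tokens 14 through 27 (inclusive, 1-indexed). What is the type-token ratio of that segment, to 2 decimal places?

0.79

Segment tokens 14–27: dry, them, than, bird, word, although, although, bridge, student, knife, bridge, day, yet, yet
Segment N = 14, segment V = 11.
TTR = 11 / 14 = 0.79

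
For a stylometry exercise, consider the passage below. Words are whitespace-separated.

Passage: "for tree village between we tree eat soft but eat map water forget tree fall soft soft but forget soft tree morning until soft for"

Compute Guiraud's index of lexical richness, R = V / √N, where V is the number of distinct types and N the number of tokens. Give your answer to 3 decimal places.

2.800

N = 25, V = 14.
√N = 5.000000
R = 14 / 5.000000 = 2.800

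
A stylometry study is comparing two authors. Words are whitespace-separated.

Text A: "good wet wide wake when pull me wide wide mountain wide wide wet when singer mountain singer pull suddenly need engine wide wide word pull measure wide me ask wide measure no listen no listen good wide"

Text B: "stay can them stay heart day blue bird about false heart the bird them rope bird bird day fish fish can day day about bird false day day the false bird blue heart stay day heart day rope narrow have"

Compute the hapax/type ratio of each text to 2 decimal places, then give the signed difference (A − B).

A: hapax=6, V=17, ratio=0.35
B: hapax=2, V=14, ratio=0.14
Difference = 0.35 − 0.14 = 0.21

0.21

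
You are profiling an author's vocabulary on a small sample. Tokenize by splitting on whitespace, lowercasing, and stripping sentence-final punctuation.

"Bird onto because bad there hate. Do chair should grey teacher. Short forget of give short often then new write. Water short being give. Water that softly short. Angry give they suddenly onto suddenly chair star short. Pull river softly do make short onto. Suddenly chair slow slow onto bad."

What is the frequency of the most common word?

Frequencies: short:6, onto:4, chair:3, give:3, suddenly:3, bad:2, do:2, water:2, softly:2, slow:2, bird:1, because:1, there:1, hate:1, should:1, grey:1, teacher:1, forget:1, of:1, often:1, … (11 more, each freq 1)
Most common: 'short' with frequency 6.

6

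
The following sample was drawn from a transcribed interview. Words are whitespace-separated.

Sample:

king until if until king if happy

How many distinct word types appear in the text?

4

Distinct types: {happy, if, king, until}
V = 4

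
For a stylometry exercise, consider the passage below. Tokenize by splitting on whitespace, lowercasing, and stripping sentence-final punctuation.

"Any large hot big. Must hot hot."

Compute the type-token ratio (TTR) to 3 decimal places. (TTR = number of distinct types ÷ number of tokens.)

0.714

N = 7 tokens, V = 5 types.
TTR = V / N = 5 / 7 = 0.714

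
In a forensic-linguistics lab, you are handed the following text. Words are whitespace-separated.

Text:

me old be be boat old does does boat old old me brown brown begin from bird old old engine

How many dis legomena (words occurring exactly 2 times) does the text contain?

5

Frequencies: old:6, me:2, be:2, boat:2, does:2, brown:2, begin:1, from:1, bird:1, engine:1
Words with frequency 2: be, boat, brown, does, me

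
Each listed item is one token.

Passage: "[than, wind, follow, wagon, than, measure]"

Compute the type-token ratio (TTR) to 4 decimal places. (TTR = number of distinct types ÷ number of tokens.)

N = 6 tokens, V = 5 types.
TTR = V / N = 5 / 6 = 0.8333

0.8333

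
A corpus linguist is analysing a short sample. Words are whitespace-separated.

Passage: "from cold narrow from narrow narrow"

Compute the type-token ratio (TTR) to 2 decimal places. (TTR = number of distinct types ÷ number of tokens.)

0.50

N = 6 tokens, V = 3 types.
TTR = V / N = 3 / 6 = 0.50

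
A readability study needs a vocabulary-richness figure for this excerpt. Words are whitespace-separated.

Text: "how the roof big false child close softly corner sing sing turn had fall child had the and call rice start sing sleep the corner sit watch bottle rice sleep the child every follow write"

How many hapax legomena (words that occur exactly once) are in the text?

17

Frequencies: the:4, child:3, sing:3, corner:2, had:2, rice:2, sleep:2, how:1, roof:1, big:1, false:1, close:1, softly:1, turn:1, fall:1, and:1, call:1, start:1, sit:1, watch:1, … (4 more, each freq 1)
Hapax (freq=1): and, big, bottle, call, close, every, fall, false, follow, how, roof, sit, softly, start, turn, watch, write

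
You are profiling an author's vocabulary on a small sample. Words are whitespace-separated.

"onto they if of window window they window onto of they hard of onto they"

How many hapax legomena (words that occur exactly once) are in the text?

Frequencies: they:4, onto:3, of:3, window:3, if:1, hard:1
Hapax (freq=1): hard, if

2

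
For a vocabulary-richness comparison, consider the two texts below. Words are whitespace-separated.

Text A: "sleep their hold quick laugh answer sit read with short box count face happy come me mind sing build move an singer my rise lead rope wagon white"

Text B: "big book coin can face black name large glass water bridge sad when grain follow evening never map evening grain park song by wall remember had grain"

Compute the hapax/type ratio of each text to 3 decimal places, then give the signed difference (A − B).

0.083

A: hapax=28, V=28, ratio=1.000
B: hapax=22, V=24, ratio=0.917
Difference = 1.000 − 0.917 = 0.083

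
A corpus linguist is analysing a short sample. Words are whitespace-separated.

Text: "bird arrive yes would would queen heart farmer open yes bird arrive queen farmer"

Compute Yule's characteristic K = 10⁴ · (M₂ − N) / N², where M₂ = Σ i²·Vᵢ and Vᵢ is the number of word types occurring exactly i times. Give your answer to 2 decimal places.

Frequencies: bird:2, arrive:2, yes:2, would:2, queen:2, farmer:2, heart:1, open:1
N = 14. Frequency spectrum: V_1=2, V_2=6
M₂ = 1²·2 + 2²·6 = 26
K = 10000 × (26 − 14) / 14² = 612.24

612.24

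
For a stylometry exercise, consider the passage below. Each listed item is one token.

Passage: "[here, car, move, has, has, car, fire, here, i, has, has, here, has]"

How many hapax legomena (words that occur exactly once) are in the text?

Frequencies: has:5, here:3, car:2, move:1, fire:1, i:1
Hapax (freq=1): fire, i, move

3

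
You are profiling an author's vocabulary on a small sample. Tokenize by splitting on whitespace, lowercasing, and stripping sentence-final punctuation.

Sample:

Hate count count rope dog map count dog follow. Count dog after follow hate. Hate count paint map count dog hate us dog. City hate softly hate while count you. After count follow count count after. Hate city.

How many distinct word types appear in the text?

13

Distinct types: {after, city, count, dog, follow, hate, map, paint, rope, softly, us, while, you}
V = 13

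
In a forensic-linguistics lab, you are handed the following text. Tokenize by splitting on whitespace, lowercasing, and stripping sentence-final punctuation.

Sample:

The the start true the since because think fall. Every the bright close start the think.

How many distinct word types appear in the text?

Distinct types: {because, bright, close, every, fall, since, start, the, think, true}
V = 10

10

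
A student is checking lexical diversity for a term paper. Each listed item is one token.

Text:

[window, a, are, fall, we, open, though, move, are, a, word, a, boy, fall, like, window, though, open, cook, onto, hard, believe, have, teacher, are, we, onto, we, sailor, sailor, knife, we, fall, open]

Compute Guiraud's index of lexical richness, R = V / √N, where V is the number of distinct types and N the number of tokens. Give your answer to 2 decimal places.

N = 34, V = 19.
√N = 5.830952
R = 19 / 5.830952 = 3.26

3.26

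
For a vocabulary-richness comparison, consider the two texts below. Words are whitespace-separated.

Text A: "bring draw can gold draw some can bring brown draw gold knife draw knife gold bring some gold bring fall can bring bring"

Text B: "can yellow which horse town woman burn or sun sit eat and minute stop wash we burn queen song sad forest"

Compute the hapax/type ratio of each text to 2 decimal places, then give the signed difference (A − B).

-0.70

A: hapax=2, V=8, ratio=0.25
B: hapax=19, V=20, ratio=0.95
Difference = 0.25 − 0.95 = -0.70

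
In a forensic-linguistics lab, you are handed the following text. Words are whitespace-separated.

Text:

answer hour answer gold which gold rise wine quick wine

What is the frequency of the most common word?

Frequencies: answer:2, gold:2, wine:2, hour:1, which:1, rise:1, quick:1
Most common: 'answer' with frequency 2.

2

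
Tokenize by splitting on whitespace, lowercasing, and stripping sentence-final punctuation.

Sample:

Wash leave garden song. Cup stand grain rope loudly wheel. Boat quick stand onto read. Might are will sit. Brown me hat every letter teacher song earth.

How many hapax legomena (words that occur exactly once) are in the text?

Frequencies: song:2, stand:2, wash:1, leave:1, garden:1, cup:1, grain:1, rope:1, loudly:1, wheel:1, boat:1, quick:1, onto:1, read:1, might:1, are:1, will:1, sit:1, brown:1, me:1, … (5 more, each freq 1)
Hapax (freq=1): are, boat, brown, cup, earth, every, garden, grain, hat, leave, letter, loudly, me, might, onto, quick, read, rope, sit, teacher, wash, wheel, will

23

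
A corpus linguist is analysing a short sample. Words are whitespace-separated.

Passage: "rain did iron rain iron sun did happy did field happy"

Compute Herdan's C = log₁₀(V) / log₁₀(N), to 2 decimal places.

0.75

N = 11, V = 6.
log₁₀(V) = 0.778151, log₁₀(N) = 1.041393
C = 0.778151 / 1.041393 = 0.75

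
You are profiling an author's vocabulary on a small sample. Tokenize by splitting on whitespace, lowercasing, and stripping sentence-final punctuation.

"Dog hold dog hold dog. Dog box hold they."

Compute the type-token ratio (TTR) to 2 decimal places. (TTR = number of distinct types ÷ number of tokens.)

N = 9 tokens, V = 4 types.
TTR = V / N = 4 / 9 = 0.44

0.44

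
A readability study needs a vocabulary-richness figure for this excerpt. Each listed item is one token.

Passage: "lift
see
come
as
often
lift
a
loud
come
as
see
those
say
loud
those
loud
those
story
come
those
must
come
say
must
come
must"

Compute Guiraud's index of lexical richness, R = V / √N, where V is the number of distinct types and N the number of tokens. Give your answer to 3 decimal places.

N = 26, V = 11.
√N = 5.099020
R = 11 / 5.099020 = 2.157

2.157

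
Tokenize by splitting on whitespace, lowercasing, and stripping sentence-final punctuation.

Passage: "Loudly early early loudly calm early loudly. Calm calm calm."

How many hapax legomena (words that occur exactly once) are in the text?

Frequencies: calm:4, loudly:3, early:3
Hapax (freq=1): (none)

0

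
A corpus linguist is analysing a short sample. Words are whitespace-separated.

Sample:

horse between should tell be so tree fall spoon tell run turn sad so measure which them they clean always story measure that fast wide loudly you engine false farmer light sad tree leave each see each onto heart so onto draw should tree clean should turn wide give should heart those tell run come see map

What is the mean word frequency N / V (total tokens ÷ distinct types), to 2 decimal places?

N = 57 tokens, V = 38 types.
Mean frequency = N / V = 57 / 38 = 1.50

1.50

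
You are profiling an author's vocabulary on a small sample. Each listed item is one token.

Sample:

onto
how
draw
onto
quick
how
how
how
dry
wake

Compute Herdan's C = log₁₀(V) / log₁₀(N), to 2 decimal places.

N = 10, V = 6.
log₁₀(V) = 0.778151, log₁₀(N) = 1.000000
C = 0.778151 / 1.000000 = 0.78

0.78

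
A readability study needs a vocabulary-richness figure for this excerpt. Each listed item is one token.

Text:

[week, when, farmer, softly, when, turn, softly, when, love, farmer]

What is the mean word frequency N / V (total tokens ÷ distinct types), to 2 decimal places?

1.67

N = 10 tokens, V = 6 types.
Mean frequency = N / V = 10 / 6 = 1.67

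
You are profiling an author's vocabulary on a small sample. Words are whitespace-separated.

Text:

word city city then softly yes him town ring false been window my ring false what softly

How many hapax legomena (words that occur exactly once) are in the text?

Frequencies: city:2, softly:2, ring:2, false:2, word:1, then:1, yes:1, him:1, town:1, been:1, window:1, my:1, what:1
Hapax (freq=1): been, him, my, then, town, what, window, word, yes

9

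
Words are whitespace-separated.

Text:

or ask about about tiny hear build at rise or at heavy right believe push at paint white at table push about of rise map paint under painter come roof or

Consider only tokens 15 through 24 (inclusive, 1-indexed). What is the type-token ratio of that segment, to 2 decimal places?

Segment tokens 15–24: push, at, paint, white, at, table, push, about, of, rise
Segment N = 10, segment V = 8.
TTR = 8 / 10 = 0.80

0.80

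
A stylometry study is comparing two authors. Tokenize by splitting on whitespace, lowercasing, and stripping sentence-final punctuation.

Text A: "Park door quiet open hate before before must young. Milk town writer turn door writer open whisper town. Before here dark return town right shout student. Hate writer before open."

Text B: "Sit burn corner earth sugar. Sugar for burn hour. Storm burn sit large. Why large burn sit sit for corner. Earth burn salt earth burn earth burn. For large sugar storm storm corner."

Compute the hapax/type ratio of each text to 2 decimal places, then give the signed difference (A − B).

0.41

A: hapax=13, V=19, ratio=0.68
B: hapax=3, V=11, ratio=0.27
Difference = 0.68 − 0.27 = 0.41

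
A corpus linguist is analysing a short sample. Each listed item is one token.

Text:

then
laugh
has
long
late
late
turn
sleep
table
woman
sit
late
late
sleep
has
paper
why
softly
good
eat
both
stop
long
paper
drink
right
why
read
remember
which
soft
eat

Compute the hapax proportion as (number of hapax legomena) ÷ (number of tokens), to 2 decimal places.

Frequencies: late:4, has:2, long:2, sleep:2, paper:2, why:2, eat:2, then:1, laugh:1, turn:1, table:1, woman:1, sit:1, softly:1, good:1, both:1, stop:1, drink:1, right:1, read:1, … (3 more, each freq 1)
Hapax count = 16; token count = 32.
Ratio = 16 / 32 = 0.50

0.50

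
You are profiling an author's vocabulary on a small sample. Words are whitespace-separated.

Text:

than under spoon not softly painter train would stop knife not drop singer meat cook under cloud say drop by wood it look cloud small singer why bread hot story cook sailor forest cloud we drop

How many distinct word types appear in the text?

28

Distinct types: {bread, by, cloud, cook, drop, forest, hot, it, knife, look, meat, not, painter, sailor, say, singer, small, softly, spoon, stop, story, than, train, under, we, why, wood, would}
V = 28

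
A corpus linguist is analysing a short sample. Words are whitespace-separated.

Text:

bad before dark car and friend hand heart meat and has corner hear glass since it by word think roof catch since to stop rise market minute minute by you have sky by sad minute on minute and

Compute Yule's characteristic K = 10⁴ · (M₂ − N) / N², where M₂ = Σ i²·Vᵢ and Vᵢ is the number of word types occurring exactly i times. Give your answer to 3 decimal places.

Frequencies: minute:4, and:3, by:3, since:2, bad:1, before:1, dark:1, car:1, friend:1, hand:1, heart:1, meat:1, has:1, corner:1, hear:1, glass:1, it:1, word:1, think:1, roof:1, … (10 more, each freq 1)
N = 38. Frequency spectrum: V_1=26, V_2=1, V_3=2, V_4=1
M₂ = 1²·26 + 2²·1 + 3²·2 + 4²·1 = 64
K = 10000 × (64 − 38) / 38² = 180.055

180.055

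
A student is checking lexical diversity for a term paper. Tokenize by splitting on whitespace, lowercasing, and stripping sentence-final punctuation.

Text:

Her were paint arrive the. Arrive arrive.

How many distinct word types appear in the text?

5

Distinct types: {arrive, her, paint, the, were}
V = 5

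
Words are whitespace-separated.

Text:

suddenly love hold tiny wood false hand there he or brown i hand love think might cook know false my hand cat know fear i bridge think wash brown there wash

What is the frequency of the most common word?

Frequencies: hand:3, love:2, false:2, there:2, brown:2, i:2, think:2, know:2, wash:2, suddenly:1, hold:1, tiny:1, wood:1, he:1, or:1, might:1, cook:1, my:1, cat:1, fear:1, … (1 more, each freq 1)
Most common: 'hand' with frequency 3.

3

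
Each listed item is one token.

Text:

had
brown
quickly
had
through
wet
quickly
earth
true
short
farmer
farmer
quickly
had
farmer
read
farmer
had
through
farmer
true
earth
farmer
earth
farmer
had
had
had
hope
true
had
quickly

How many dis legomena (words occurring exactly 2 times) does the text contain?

Frequencies: had:8, farmer:7, quickly:4, earth:3, true:3, through:2, brown:1, wet:1, short:1, read:1, hope:1
Words with frequency 2: through

1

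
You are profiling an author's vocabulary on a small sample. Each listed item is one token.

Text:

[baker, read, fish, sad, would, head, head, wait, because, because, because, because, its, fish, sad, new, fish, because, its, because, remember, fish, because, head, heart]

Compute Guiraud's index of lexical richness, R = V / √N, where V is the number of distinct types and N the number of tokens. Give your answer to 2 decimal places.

N = 25, V = 12.
√N = 5.000000
R = 12 / 5.000000 = 2.40

2.40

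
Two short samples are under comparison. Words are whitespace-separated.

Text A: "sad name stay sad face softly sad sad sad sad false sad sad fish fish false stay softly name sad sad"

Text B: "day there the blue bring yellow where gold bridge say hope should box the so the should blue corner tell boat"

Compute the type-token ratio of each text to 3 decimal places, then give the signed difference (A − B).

-0.477

TTR(A) = 7/21 = 0.333
TTR(B) = 17/21 = 0.810
Difference = 0.333 − 0.810 = -0.477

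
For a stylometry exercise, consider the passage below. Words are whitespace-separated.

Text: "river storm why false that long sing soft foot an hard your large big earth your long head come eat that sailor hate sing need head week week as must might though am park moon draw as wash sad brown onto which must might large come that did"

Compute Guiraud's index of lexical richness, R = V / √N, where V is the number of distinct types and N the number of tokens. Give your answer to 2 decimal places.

N = 48, V = 36.
√N = 6.928203
R = 36 / 6.928203 = 5.20

5.20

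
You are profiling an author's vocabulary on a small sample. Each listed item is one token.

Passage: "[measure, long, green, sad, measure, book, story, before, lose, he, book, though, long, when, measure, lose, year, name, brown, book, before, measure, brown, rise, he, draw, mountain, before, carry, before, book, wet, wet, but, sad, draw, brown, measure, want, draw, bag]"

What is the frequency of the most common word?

5

Frequencies: measure:5, book:4, before:4, brown:3, draw:3, long:2, sad:2, lose:2, he:2, wet:2, green:1, story:1, though:1, when:1, year:1, name:1, rise:1, mountain:1, carry:1, but:1, … (2 more, each freq 1)
Most common: 'measure' with frequency 5.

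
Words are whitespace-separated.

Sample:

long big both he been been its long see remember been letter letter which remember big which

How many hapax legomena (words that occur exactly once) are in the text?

4

Frequencies: been:3, long:2, big:2, remember:2, letter:2, which:2, both:1, he:1, its:1, see:1
Hapax (freq=1): both, he, its, see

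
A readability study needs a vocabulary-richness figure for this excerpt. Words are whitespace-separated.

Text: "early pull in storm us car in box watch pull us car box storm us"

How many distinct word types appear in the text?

Distinct types: {box, car, early, in, pull, storm, us, watch}
V = 8

8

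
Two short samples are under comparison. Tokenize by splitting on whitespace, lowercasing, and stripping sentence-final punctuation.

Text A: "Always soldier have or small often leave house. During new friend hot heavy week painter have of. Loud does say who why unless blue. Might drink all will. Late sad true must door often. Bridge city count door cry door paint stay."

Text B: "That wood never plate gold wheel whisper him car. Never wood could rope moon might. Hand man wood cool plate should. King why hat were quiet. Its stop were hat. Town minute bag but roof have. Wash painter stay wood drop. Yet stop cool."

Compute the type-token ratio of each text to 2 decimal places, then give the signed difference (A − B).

TTR(A) = 38/42 = 0.90
TTR(B) = 35/44 = 0.80
Difference = 0.90 − 0.80 = 0.10

0.10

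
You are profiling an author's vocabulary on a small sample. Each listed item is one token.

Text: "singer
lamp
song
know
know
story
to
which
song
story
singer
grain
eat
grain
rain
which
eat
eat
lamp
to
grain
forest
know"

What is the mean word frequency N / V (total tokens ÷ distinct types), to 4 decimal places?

N = 23 tokens, V = 11 types.
Mean frequency = N / V = 23 / 11 = 2.0909

2.0909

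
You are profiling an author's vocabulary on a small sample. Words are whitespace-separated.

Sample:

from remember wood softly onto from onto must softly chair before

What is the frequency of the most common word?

2

Frequencies: from:2, softly:2, onto:2, remember:1, wood:1, must:1, chair:1, before:1
Most common: 'from' with frequency 2.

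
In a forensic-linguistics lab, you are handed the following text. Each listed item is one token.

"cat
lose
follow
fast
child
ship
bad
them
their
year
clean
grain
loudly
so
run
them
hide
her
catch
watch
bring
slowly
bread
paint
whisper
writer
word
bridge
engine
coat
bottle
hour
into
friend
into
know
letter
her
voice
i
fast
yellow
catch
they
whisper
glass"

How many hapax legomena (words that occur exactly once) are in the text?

34

Frequencies: fast:2, them:2, her:2, catch:2, whisper:2, into:2, cat:1, lose:1, follow:1, child:1, ship:1, bad:1, their:1, year:1, clean:1, grain:1, loudly:1, so:1, run:1, hide:1, … (20 more, each freq 1)
Hapax (freq=1): bad, bottle, bread, bridge, bring, cat, child, clean, coat, engine, follow, friend, glass, grain, hide, hour, i, know, letter, lose, loudly, paint, run, ship, slowly, so, their, they, voice, watch, word, writer, year, yellow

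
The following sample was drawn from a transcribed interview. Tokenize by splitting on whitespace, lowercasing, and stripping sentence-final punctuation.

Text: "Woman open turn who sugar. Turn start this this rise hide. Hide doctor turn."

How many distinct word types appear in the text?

Distinct types: {doctor, hide, open, rise, start, sugar, this, turn, who, woman}
V = 10

10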